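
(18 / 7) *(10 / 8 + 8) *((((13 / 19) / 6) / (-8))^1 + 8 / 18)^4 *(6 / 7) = 71008048214917 / 101694317985792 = 0.70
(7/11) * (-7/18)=-49/198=-0.25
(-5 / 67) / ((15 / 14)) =-14 / 201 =-0.07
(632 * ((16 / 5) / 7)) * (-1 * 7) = -2022.40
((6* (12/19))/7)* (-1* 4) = -288/133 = -2.17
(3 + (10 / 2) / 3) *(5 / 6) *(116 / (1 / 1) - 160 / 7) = 3260 / 9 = 362.22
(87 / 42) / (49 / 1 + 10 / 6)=87 / 2128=0.04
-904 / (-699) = 904 / 699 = 1.29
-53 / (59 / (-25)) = 22.46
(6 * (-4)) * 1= -24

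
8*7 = 56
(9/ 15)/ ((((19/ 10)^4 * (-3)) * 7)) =-2000/ 912247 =-0.00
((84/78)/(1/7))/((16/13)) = 49/8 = 6.12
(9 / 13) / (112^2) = 9 / 163072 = 0.00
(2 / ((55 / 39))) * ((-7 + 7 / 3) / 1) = -364 / 55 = -6.62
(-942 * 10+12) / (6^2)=-784 / 3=-261.33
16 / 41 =0.39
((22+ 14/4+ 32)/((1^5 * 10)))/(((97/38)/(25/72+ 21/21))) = 437/144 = 3.03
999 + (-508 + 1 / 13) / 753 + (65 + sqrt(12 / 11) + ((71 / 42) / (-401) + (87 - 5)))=2*sqrt(33) / 11 + 62941640201 / 54955446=1146.37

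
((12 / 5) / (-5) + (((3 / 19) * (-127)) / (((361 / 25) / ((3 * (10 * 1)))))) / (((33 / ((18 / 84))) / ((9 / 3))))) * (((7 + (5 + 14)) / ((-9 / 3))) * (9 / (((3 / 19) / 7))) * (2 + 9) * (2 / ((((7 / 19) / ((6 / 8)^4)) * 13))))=1381320621 / 212800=6491.17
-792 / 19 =-41.68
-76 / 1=-76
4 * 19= 76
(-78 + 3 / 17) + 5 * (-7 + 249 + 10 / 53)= 1020941 / 901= 1133.12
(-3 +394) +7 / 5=1962 / 5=392.40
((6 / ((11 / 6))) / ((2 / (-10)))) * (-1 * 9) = 1620 / 11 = 147.27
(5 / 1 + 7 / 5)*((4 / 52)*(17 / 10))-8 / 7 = -696 / 2275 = -0.31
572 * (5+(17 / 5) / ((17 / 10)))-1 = 4003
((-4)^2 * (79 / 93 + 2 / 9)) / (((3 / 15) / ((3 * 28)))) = 669760 / 93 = 7201.72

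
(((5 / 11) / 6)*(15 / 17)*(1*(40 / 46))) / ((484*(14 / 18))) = 1125 / 7285894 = 0.00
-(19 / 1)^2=-361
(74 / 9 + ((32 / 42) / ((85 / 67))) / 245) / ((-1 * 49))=-10790566 / 64286775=-0.17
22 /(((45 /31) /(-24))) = -5456 /15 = -363.73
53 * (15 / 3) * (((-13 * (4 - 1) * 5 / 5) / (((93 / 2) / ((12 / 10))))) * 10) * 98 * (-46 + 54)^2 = -518568960 / 31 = -16728030.97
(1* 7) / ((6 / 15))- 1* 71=-107 / 2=-53.50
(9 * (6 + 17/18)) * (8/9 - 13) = -13625/18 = -756.94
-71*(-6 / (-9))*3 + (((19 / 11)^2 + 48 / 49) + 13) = -741344 / 5929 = -125.04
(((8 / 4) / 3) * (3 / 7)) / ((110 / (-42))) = -6 / 55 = -0.11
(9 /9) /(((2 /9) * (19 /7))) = 63 /38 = 1.66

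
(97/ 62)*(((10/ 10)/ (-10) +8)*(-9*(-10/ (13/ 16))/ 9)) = 61304/ 403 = 152.12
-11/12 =-0.92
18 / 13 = 1.38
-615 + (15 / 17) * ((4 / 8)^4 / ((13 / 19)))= -614.92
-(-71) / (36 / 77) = 5467 / 36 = 151.86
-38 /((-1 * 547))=38 /547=0.07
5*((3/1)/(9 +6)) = 1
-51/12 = -17/4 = -4.25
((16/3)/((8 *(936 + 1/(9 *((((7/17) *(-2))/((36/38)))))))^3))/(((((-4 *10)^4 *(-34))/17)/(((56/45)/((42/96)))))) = -2352637/333233208116198380800000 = -0.00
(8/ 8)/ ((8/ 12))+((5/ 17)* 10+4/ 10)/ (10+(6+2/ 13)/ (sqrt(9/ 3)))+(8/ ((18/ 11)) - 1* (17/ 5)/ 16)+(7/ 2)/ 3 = 209449121/ 27111600 - 14768* sqrt(3)/ 188275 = 7.59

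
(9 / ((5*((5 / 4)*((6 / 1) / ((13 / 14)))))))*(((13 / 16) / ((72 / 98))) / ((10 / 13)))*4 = 15379 / 12000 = 1.28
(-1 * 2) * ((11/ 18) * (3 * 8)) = -88/ 3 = -29.33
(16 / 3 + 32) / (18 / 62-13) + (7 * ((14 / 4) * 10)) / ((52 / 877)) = 126894943 / 30732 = 4129.08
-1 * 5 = -5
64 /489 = 0.13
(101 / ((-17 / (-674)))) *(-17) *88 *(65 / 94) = -4142375.32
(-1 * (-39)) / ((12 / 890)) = 5785 / 2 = 2892.50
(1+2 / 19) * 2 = 2.21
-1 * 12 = -12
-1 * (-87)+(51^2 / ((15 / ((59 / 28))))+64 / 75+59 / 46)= 21953051 / 48300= 454.51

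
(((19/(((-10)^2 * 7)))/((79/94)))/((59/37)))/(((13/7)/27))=0.29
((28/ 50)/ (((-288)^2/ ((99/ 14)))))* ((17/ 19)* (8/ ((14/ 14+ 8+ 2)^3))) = 17/ 66211200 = 0.00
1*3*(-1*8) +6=-18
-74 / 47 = -1.57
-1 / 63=-0.02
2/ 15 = 0.13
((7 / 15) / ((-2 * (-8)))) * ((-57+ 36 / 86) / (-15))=0.11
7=7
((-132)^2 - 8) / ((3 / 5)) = 87080 / 3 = 29026.67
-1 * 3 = -3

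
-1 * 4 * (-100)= 400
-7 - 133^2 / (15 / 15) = -17696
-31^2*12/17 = -11532/17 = -678.35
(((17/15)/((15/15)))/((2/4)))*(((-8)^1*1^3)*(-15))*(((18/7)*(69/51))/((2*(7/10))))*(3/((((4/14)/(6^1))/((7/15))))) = 19872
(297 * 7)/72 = 231/8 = 28.88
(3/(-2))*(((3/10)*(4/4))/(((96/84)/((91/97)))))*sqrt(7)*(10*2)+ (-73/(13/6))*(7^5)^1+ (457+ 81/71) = -522241222/923 - 5733*sqrt(7)/776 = -565828.02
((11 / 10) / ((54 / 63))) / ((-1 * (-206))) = 77 / 12360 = 0.01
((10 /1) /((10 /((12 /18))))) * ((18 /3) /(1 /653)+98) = 8032 /3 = 2677.33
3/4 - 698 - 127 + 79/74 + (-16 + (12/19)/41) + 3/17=-1644391289/1959964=-838.99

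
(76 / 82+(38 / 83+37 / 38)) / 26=23459 / 258628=0.09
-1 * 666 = -666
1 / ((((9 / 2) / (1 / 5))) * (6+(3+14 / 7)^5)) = 2 / 140895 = 0.00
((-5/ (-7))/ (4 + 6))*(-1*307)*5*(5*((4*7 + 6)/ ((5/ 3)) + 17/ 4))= -756755/ 56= -13513.48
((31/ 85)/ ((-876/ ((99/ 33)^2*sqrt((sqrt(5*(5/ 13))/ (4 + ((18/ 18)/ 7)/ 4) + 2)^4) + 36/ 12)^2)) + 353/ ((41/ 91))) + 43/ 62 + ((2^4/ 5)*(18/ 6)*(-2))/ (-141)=32013422659370831496281/ 40855042272733411060 - 34634673864*sqrt(13)/ 302617344913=783.17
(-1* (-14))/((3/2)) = 28/3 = 9.33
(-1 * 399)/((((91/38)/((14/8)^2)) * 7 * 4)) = -7581/416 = -18.22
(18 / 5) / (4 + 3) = 18 / 35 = 0.51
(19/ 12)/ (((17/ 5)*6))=95/ 1224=0.08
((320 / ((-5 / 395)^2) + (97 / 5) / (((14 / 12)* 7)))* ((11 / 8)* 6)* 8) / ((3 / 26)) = 279876729704 / 245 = 1142353998.79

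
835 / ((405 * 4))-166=-53617 / 324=-165.48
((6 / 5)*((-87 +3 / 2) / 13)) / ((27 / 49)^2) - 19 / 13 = -48184 / 1755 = -27.46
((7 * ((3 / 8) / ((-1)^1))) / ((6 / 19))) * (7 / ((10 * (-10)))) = 931 / 1600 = 0.58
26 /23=1.13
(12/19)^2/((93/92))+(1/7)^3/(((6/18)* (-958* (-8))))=11608602405/29418363632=0.39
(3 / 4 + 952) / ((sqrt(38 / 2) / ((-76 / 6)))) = -3811 * sqrt(19) / 6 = -2768.63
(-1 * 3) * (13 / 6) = -13 / 2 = -6.50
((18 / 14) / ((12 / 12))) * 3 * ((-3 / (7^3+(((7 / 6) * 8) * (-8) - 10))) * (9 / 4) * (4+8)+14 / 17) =181413 / 92225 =1.97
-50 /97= -0.52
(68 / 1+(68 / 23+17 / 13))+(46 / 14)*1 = 158126 / 2093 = 75.55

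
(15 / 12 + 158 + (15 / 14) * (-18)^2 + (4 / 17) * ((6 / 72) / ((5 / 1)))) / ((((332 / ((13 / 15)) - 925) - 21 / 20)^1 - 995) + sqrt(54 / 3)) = -6265176707959 / 19027766720151 - 12220974740 * sqrt(2) / 19027766720151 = -0.33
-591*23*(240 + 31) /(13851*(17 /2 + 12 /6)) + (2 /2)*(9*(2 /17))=-40003408 /1648269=-24.27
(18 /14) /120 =3 /280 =0.01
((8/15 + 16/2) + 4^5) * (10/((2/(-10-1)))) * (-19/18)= 1618496/27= 59944.30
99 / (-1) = -99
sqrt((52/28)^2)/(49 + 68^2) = 13/32711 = 0.00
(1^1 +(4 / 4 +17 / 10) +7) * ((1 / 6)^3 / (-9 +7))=-107 / 4320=-0.02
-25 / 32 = -0.78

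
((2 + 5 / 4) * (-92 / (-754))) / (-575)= -1 / 1450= -0.00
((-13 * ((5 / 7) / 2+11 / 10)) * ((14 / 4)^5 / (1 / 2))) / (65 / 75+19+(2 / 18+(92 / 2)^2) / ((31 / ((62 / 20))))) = -14326767 / 166664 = -85.96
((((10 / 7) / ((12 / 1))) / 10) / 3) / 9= 1 / 2268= 0.00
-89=-89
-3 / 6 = -1 / 2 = -0.50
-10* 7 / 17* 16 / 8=-140 / 17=-8.24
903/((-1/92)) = -83076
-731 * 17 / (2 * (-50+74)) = -12427 / 48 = -258.90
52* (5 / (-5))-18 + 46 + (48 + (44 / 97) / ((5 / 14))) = 12256 / 485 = 25.27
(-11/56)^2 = 121/3136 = 0.04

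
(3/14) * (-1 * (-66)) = 99/7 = 14.14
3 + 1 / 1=4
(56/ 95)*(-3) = -1.77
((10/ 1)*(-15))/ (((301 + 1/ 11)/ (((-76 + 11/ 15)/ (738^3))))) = 62095/ 665624682432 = 0.00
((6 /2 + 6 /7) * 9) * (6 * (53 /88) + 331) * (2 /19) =1222.72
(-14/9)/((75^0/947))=-13258/9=-1473.11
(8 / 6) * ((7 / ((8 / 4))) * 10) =140 / 3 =46.67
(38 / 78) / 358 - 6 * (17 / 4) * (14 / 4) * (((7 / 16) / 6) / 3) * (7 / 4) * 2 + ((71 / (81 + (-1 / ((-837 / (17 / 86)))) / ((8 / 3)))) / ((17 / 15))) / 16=-3562987335106385 / 472372558165248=-7.54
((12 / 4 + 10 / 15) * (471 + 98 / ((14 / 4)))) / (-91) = -5489 / 273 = -20.11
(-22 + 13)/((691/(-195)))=2.54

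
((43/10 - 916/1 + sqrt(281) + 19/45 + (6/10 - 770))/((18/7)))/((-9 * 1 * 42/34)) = 2571437/43740 - 17 * sqrt(281)/486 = 58.20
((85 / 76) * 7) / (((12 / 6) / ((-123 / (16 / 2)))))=-73185 / 1216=-60.19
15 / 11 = 1.36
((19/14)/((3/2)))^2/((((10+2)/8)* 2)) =361/1323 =0.27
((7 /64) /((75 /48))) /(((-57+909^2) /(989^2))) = 978121 /11803200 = 0.08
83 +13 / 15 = 1258 / 15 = 83.87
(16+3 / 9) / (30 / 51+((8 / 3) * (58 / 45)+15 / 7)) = 262395 / 99091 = 2.65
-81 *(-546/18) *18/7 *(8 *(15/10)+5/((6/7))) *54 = 6084234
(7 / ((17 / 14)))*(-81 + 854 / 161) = -170618 / 391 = -436.36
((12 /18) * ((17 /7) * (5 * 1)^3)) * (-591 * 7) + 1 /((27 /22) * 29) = -655566728 /783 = -837249.97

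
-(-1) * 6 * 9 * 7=378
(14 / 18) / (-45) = -7 / 405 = -0.02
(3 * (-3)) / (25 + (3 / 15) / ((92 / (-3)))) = -4140 / 11497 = -0.36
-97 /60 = -1.62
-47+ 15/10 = -91/2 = -45.50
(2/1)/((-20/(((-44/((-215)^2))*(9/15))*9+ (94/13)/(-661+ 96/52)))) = 15952861/9902550625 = 0.00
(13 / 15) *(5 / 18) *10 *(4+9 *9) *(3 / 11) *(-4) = -22100 / 99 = -223.23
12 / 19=0.63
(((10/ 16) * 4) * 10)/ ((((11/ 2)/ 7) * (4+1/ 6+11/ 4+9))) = 4200/ 2101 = 2.00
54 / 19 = 2.84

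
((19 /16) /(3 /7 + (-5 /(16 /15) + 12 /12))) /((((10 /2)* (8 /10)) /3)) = -399 /1460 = -0.27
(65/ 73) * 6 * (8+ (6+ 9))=8970/ 73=122.88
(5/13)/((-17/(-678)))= 3390/221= 15.34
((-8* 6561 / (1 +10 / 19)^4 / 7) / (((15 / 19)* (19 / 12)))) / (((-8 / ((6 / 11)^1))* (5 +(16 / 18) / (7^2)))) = 1292814554472 / 86086706915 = 15.02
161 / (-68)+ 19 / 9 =-157 / 612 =-0.26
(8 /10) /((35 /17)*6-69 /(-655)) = 8908 /138723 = 0.06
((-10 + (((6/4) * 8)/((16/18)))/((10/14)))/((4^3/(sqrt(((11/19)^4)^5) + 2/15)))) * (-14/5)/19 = -7881693790116391/2795766213557256000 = -0.00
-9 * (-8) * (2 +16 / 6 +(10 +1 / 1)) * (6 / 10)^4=91368 / 625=146.19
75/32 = 2.34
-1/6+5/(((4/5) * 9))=19/36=0.53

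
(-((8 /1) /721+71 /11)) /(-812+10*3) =51279 /6202042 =0.01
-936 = -936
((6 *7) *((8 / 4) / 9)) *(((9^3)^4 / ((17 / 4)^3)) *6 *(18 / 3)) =6073364752487424 / 4913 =1236182526457.85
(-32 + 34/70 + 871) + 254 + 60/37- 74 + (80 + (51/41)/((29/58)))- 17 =57692769/53095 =1086.60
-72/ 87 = -24/ 29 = -0.83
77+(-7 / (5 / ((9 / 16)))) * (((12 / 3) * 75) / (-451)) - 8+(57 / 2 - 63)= 35.02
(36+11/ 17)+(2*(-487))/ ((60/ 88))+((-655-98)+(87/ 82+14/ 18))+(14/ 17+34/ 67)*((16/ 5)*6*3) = -8684819153/ 4202910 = -2066.38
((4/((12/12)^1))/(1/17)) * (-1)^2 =68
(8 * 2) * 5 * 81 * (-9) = -58320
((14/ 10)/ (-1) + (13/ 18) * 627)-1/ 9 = 451.32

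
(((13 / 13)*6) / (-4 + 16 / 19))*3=-57 / 10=-5.70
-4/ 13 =-0.31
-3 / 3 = -1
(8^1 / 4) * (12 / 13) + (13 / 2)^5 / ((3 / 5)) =19340.02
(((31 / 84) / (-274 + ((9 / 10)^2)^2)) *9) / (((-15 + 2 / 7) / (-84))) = -19530000 / 281544217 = -0.07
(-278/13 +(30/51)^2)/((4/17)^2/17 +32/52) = -671857/19756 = -34.01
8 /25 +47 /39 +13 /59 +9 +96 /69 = 16057859 /1323075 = 12.14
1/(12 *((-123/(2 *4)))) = -2/369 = -0.01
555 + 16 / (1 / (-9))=411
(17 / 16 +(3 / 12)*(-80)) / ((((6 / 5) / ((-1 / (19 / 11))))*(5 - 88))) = -5555 / 50464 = -0.11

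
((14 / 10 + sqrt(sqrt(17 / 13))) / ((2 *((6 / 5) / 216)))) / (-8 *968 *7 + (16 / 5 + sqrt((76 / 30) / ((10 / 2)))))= -0.00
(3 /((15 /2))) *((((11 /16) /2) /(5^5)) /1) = 11 /250000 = 0.00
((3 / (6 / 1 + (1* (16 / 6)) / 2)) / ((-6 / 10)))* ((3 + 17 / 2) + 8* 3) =-1065 / 44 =-24.20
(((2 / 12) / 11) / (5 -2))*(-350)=-175 / 99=-1.77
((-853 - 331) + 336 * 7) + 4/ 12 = 3505/ 3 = 1168.33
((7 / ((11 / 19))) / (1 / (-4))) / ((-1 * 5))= 532 / 55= 9.67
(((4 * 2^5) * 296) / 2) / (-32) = -592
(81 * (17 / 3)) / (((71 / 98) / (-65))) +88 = -2917582 / 71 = -41092.70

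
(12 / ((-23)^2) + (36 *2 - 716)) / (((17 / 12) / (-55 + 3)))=212574336 / 8993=23637.76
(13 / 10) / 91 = 1 / 70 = 0.01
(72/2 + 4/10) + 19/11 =38.13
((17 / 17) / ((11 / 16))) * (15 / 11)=240 / 121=1.98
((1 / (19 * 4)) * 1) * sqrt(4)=1 / 38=0.03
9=9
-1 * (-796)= 796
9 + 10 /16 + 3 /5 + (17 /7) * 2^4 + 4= 14863 /280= 53.08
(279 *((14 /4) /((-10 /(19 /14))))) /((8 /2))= -33.13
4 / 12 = 1 / 3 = 0.33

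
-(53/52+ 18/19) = -1943/988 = -1.97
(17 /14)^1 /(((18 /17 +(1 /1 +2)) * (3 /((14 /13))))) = 289 /2691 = 0.11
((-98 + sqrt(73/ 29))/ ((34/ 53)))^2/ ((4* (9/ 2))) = 260852167/ 201144 - 137641* sqrt(2117)/ 150858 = 1254.86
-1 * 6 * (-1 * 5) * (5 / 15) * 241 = 2410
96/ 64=3/ 2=1.50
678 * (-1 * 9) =-6102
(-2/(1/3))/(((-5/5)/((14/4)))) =21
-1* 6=-6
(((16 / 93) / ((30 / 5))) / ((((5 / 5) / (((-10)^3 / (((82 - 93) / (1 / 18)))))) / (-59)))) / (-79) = 236000 / 2182059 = 0.11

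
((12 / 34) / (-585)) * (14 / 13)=-28 / 43095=-0.00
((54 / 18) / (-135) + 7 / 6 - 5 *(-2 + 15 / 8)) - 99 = -35003 / 360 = -97.23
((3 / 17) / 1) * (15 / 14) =45 / 238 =0.19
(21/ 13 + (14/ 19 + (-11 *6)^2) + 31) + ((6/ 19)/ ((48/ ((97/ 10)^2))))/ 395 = 342597842317/ 78052000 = 4389.35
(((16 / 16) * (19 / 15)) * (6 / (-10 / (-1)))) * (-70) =-266 / 5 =-53.20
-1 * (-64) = 64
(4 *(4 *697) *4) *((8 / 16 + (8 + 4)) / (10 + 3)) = 557600 / 13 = 42892.31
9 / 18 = 1 / 2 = 0.50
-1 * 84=-84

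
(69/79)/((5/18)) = 1242/395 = 3.14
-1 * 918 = -918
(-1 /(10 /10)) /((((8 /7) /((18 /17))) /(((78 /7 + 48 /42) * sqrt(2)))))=-387 * sqrt(2) /34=-16.10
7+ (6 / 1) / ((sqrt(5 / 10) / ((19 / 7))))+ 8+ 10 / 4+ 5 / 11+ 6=114 * sqrt(2) / 7+ 527 / 22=46.99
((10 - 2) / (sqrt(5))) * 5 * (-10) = -80 * sqrt(5) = -178.89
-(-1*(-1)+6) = -7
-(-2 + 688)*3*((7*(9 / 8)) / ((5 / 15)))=-194481 / 4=-48620.25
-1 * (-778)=778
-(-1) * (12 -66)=-54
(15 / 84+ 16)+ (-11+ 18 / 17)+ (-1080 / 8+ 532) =191941 / 476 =403.24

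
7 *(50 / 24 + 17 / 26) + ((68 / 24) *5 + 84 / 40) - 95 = -15489 / 260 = -59.57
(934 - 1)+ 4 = 937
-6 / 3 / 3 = -0.67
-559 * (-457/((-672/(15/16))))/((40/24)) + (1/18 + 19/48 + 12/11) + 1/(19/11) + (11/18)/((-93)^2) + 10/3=-12150159903797/58307268096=-208.38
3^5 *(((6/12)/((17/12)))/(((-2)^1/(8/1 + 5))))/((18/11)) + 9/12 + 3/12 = -11549/34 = -339.68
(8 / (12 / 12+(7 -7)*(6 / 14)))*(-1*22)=-176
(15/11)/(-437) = -0.00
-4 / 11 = -0.36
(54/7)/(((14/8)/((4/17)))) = 1.04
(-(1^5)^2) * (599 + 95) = -694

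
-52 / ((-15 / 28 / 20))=5824 / 3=1941.33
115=115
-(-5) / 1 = 5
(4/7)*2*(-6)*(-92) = 4416/7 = 630.86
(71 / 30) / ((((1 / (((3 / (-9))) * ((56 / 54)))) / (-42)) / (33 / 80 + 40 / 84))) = 30.54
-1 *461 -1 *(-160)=-301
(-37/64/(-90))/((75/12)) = 37/36000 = 0.00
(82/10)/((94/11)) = 451/470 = 0.96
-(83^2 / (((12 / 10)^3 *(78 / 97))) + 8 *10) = -84876965 / 16848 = -5037.81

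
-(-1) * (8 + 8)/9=16/9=1.78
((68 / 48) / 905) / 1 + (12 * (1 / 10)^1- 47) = -497371 / 10860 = -45.80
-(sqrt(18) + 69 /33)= -3* sqrt(2) -23 /11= -6.33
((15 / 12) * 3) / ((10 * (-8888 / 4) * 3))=-1 / 17776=-0.00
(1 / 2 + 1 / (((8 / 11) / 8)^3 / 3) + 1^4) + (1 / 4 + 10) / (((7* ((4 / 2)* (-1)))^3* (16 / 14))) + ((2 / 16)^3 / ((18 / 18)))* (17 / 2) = 200428701 / 50176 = 3994.51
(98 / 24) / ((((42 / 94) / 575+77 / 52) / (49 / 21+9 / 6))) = 56563325 / 5353758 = 10.57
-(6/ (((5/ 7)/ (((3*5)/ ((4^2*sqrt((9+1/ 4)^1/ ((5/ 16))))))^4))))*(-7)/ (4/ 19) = 0.25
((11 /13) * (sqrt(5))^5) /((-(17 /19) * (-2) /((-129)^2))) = 439874.16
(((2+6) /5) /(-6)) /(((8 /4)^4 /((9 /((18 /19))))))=-0.16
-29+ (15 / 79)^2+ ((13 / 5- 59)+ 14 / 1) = -2226912 / 31205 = -71.36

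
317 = 317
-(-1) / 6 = 1 / 6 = 0.17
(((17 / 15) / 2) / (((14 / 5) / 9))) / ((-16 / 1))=-51 / 448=-0.11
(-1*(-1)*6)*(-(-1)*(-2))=-12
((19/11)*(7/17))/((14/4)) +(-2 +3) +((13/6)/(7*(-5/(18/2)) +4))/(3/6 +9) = 3.26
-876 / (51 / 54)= -15768 / 17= -927.53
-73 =-73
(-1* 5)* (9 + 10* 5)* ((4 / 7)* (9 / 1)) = -10620 / 7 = -1517.14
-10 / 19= -0.53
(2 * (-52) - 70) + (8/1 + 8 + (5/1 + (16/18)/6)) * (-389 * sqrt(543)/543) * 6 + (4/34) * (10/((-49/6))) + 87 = -444238 * sqrt(543)/4887 - 72591/833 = -2205.37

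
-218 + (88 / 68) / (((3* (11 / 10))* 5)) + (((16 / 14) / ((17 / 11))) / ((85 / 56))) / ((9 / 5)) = -566110 / 2601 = -217.65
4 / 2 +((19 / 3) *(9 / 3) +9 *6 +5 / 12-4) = 857 / 12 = 71.42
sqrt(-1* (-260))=2* sqrt(65)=16.12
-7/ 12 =-0.58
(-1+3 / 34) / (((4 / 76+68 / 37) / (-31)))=675583 / 45186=14.95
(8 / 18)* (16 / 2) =32 / 9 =3.56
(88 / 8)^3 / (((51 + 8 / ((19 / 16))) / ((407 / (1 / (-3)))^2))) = 37701878049 / 1097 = 34368165.95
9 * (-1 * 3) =-27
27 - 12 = 15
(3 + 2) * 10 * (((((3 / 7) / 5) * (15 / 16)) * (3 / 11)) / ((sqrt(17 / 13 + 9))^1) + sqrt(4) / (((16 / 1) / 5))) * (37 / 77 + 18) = 960525 * sqrt(1742) / 6355888 + 177875 / 308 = 583.82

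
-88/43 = -2.05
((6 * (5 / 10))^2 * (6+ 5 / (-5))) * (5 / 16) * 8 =225 / 2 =112.50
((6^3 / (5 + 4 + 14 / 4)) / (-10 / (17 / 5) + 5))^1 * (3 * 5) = 22032 / 175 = 125.90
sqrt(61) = 7.81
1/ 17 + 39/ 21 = 228/ 119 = 1.92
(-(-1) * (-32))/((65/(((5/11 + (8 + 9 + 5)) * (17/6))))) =-31.32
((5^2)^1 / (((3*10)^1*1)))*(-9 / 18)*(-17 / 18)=85 / 216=0.39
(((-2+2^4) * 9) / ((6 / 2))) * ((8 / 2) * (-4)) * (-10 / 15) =448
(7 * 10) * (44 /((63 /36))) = 1760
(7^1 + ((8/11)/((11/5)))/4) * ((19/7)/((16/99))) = 146547/1232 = 118.95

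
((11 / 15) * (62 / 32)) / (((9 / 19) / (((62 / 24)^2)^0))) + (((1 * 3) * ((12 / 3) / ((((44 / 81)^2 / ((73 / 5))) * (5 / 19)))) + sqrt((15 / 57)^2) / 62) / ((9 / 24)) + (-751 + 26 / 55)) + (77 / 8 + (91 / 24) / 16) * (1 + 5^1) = 16404742713793 / 3078820800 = 5328.26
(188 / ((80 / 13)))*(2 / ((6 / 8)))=1222 / 15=81.47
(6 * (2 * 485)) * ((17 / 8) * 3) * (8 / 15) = 19788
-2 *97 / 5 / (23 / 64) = -12416 / 115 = -107.97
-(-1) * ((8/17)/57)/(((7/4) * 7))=32/47481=0.00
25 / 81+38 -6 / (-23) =71855 / 1863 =38.57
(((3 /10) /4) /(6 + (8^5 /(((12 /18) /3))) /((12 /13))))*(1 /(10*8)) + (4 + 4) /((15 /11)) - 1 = 276426667 /56800000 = 4.87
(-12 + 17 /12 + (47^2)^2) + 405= 58560905 /12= 4880075.42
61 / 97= 0.63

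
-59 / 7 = -8.43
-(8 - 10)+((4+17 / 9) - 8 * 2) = -73 / 9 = -8.11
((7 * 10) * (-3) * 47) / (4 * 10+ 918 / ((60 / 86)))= -7.28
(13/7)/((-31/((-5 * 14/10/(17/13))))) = 169/527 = 0.32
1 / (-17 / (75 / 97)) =-75 / 1649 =-0.05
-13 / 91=-0.14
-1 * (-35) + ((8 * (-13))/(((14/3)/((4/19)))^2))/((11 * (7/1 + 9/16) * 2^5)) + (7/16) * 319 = 65758526835/376704944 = 174.56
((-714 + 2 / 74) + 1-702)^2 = 2740941316 / 1369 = 2002148.51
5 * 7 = 35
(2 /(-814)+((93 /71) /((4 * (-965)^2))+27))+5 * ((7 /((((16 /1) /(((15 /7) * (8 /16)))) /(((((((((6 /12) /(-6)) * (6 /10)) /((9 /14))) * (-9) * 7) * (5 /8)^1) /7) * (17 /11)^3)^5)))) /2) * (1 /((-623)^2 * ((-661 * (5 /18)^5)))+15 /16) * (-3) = -9.20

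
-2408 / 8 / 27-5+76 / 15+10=-1.08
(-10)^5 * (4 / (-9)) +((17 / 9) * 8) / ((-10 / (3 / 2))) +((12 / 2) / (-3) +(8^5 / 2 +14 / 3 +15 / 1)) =2737973 / 45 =60843.84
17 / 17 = 1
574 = 574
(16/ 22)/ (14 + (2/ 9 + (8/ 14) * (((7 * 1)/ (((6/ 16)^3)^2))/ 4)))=729/ 374704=0.00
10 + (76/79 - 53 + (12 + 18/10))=-11154/395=-28.24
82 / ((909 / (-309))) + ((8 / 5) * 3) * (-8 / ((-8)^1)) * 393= 2815666 / 1515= 1858.53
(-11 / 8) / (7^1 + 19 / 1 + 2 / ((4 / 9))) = -11 / 244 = -0.05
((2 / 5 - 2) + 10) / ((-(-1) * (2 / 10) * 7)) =6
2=2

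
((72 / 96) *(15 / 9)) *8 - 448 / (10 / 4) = -846 / 5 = -169.20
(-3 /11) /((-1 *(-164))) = -3 /1804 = -0.00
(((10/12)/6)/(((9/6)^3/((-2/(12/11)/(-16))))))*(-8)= -55/1458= -0.04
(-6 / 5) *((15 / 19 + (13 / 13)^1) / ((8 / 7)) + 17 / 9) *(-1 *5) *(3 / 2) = 2363 / 76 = 31.09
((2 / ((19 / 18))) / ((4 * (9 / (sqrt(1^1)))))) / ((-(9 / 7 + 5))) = -7 / 836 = -0.01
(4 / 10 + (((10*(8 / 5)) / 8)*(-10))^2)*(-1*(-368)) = 736736 / 5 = 147347.20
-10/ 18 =-5/ 9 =-0.56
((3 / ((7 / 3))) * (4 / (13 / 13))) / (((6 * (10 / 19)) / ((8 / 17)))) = 456 / 595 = 0.77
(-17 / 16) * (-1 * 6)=51 / 8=6.38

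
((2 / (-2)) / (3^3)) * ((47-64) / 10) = 17 / 270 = 0.06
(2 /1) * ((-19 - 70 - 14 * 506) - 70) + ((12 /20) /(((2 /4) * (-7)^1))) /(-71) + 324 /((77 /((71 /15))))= -395430316 /27335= -14466.08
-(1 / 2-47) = 93 / 2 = 46.50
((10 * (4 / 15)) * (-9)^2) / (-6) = -36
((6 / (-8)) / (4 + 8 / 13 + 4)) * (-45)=1755 / 448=3.92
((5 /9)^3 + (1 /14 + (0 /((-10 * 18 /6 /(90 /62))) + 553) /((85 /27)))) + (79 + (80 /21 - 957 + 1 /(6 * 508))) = -698.29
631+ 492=1123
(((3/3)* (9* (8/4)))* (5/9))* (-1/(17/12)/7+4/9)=3680/1071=3.44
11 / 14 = 0.79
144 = 144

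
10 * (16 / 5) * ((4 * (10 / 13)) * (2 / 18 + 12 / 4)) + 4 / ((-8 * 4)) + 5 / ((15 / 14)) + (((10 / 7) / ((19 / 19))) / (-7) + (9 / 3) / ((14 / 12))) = 14366155 / 45864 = 313.23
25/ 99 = 0.25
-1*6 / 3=-2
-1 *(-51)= 51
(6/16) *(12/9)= 1/2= 0.50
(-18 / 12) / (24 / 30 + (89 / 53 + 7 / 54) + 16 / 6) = -21465 / 75493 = -0.28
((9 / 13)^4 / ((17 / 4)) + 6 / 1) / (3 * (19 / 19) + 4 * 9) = 979822 / 6311981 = 0.16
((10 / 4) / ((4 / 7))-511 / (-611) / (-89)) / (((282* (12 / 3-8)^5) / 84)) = -13294239 / 10468610048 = -0.00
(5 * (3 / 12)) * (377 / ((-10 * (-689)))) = 29 / 424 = 0.07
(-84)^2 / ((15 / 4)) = 9408 / 5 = 1881.60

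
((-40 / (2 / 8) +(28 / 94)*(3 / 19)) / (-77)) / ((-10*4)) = -71419 / 1375220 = -0.05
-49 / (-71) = 49 / 71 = 0.69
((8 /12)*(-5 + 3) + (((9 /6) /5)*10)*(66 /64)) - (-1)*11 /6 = 115 /32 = 3.59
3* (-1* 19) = -57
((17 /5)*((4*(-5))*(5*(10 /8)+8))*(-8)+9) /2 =7761 /2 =3880.50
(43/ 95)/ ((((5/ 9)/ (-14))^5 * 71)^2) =43368450612139014663168/ 4676708984375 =9273284003.14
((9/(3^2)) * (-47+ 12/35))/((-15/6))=3266/175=18.66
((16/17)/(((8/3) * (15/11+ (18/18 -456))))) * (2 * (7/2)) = -231/42415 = -0.01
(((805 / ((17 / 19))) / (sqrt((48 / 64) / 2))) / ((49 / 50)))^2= 95484500000 / 42483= 2247593.15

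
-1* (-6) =6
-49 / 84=-7 / 12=-0.58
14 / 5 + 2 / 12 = 89 / 30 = 2.97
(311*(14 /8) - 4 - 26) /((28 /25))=51425 /112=459.15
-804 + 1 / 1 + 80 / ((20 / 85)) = -463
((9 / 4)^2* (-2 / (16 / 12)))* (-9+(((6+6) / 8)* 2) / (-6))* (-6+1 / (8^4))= -113462775 / 262144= -432.83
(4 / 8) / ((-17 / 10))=-5 / 17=-0.29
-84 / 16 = -21 / 4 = -5.25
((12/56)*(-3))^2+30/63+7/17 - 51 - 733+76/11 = -85302731/109956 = -775.79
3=3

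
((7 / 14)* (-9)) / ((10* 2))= -9 / 40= -0.22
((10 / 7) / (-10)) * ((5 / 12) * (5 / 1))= -25 / 84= -0.30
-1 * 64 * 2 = -128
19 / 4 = 4.75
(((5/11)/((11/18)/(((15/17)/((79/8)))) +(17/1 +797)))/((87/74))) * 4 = 1065600/565591147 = 0.00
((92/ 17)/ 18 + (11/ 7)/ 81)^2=9517225/ 92910321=0.10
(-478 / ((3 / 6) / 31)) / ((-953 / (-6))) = -177816 / 953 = -186.59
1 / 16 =0.06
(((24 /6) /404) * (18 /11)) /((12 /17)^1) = 0.02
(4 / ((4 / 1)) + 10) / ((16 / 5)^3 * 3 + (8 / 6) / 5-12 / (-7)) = 28875 / 263248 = 0.11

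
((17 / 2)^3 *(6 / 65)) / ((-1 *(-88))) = 14739 / 22880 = 0.64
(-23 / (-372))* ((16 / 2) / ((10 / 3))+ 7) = 1081 / 1860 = 0.58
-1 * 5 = -5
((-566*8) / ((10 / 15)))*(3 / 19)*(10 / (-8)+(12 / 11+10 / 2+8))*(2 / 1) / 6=-959370 / 209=-4590.29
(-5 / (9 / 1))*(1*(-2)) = 10 / 9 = 1.11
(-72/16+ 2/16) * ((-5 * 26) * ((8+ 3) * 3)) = 75075/4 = 18768.75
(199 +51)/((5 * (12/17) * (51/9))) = 25/2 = 12.50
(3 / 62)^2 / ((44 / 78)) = 0.00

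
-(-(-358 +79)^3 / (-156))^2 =-52406204859369 / 2704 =-19380992921.36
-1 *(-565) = 565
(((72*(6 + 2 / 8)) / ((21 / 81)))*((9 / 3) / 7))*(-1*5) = -182250 / 49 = -3719.39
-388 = -388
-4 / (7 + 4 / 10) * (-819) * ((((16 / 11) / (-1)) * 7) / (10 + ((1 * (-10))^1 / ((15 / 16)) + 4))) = -550368 / 407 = -1352.26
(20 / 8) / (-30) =-1 / 12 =-0.08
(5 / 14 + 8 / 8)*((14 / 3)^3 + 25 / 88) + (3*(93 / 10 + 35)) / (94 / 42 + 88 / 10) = 150.35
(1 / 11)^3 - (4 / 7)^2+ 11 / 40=-132471 / 2608760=-0.05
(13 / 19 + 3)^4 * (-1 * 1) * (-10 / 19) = 240100000 / 2476099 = 96.97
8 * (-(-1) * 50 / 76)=100 / 19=5.26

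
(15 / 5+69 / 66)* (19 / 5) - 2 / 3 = 4853 / 330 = 14.71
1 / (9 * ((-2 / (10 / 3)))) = -5 / 27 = -0.19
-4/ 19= -0.21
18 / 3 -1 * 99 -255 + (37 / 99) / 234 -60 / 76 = -153520379 / 440154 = -348.79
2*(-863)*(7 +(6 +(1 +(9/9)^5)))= -25890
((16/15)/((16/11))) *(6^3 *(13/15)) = 137.28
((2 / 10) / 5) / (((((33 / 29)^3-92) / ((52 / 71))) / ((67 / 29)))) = -43732 / 58491575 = -0.00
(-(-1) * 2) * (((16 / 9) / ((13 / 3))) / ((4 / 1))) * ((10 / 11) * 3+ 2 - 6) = -0.26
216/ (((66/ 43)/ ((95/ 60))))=2451/ 11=222.82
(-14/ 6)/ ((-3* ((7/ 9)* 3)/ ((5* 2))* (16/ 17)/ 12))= 85/ 2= 42.50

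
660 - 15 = 645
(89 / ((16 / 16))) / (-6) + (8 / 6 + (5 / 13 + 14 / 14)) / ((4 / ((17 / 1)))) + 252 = 9700 / 39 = 248.72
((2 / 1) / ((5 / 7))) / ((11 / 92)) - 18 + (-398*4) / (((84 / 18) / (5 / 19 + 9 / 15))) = -2114342 / 7315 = -289.04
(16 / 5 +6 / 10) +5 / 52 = 1013 / 260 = 3.90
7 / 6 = 1.17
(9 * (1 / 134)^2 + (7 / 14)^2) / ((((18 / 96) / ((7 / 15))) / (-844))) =-106296736 / 202005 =-526.21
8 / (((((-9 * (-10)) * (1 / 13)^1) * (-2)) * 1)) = -26 / 45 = -0.58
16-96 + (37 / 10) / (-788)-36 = -116.00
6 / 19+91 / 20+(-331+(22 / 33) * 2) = -370273 / 1140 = -324.80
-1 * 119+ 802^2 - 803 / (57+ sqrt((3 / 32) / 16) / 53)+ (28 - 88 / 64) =680944 * sqrt(6) / 4672737789+ 8013403105238211 / 12460634104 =643097.54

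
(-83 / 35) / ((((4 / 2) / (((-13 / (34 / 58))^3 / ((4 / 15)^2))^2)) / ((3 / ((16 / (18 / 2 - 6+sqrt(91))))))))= -7238398355095090555125*sqrt(91) / 1384144756736 - 21715195065285271665375 / 1384144756736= -65574871477.53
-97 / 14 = -6.93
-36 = -36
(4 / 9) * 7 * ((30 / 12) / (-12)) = -35 / 54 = -0.65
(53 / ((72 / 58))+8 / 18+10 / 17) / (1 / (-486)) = -722547 / 34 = -21251.38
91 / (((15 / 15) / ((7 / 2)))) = 637 / 2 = 318.50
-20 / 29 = -0.69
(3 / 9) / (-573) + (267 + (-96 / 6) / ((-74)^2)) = 267.00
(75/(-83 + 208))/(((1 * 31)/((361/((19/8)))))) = 456/155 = 2.94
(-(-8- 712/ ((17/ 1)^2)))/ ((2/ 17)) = 1512/ 17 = 88.94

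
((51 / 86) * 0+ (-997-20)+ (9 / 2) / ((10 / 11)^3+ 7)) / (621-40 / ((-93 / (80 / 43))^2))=-111799007526933 / 68303881599238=-1.64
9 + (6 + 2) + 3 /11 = 190 /11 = 17.27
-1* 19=-19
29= 29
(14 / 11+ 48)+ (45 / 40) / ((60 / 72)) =11137 / 220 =50.62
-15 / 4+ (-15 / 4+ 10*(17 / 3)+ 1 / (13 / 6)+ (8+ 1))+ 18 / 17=79145 / 1326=59.69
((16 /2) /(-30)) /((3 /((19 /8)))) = -0.21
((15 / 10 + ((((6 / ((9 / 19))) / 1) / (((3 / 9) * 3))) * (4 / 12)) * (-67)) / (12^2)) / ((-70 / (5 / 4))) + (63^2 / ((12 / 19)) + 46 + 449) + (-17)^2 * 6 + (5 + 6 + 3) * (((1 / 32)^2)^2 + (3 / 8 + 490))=4571597002625 / 297271296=15378.53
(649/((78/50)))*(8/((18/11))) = 713900/351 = 2033.90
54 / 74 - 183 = -6744 / 37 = -182.27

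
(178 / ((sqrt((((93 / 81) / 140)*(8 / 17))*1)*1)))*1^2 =267*sqrt(110670) / 31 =2865.26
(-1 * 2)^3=-8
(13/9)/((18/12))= 26/27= 0.96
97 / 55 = 1.76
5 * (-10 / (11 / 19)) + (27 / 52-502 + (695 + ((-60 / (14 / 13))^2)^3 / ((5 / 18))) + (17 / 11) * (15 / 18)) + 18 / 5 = 108686957402867866117 / 1009428420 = 107671782614.23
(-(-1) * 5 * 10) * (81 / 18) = 225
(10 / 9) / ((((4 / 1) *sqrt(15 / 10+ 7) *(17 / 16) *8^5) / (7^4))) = 12005 *sqrt(34) / 10653696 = 0.01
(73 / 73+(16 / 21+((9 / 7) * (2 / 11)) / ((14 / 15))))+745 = 1207919 / 1617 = 747.01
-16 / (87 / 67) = -12.32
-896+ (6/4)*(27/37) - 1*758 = -122315/74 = -1652.91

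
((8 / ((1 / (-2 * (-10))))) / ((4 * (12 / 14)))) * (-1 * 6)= -280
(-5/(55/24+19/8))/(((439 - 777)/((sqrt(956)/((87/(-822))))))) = -2055*sqrt(239)/34307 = -0.93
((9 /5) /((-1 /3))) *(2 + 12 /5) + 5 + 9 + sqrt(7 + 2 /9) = -244 /25 + sqrt(65) /3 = -7.07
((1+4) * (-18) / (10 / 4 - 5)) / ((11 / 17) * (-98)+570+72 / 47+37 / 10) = 287640 / 4089443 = 0.07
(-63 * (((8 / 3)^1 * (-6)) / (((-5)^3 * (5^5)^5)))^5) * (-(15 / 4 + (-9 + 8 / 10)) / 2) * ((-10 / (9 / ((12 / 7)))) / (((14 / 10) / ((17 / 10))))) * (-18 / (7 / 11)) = -471189159936 / 3515577587298101067533452778557741590155921159779802768184132910622707868242287077009677886962890625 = -0.00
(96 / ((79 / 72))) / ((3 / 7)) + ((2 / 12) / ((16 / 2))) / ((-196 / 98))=1548209 / 7584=204.14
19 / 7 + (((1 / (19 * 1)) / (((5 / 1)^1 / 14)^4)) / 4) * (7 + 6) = 1099589 / 83125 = 13.23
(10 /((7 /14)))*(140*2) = 5600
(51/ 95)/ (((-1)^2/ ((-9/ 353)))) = -459/ 33535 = -0.01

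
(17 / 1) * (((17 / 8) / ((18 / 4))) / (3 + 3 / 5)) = 1445 / 648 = 2.23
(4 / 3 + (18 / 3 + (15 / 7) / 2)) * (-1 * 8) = -1412 / 21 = -67.24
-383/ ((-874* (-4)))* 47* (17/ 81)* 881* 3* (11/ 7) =-2965610747/ 660744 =-4488.29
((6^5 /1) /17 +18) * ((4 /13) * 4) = 129312 /221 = 585.12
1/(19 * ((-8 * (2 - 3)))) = 0.01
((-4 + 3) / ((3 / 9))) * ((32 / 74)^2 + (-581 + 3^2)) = 1715.44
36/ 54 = 2/ 3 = 0.67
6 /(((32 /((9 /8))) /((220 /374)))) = 0.12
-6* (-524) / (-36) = -262 / 3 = -87.33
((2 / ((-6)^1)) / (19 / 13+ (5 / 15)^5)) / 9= -117 / 4630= -0.03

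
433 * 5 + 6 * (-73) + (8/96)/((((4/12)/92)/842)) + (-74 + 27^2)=21748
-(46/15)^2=-2116/225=-9.40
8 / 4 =2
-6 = -6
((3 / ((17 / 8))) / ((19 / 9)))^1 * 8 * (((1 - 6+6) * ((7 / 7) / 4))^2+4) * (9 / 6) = 10530 / 323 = 32.60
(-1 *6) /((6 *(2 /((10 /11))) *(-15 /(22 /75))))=2 /225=0.01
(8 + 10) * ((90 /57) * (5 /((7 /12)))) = 32400 /133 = 243.61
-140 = -140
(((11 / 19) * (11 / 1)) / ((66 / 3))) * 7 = 77 / 38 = 2.03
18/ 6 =3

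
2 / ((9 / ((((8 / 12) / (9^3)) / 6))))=2 / 59049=0.00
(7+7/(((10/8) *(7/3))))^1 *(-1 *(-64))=3008/5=601.60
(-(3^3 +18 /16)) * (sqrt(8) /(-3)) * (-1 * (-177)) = 13275 * sqrt(2) /4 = 4693.42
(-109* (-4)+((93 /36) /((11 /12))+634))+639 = 18830 /11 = 1711.82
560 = 560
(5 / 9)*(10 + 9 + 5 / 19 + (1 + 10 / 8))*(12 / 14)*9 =92.20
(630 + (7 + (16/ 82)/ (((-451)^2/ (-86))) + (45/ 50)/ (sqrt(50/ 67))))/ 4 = 9*sqrt(134)/ 400 + 5312223229/ 33357764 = 159.51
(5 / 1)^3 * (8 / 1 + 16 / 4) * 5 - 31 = 7469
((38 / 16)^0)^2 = 1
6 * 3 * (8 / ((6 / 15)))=360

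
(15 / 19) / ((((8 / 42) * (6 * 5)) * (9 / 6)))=7 / 76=0.09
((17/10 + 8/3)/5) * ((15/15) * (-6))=-131/25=-5.24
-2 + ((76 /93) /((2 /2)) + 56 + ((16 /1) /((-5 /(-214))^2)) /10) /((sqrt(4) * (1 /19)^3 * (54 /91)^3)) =49036511.97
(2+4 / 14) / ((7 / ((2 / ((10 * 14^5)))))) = 1 / 8235430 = 0.00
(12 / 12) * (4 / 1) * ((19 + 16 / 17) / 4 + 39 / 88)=8121 / 374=21.71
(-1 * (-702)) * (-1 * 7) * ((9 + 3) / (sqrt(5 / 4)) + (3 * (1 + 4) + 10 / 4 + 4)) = -158393.58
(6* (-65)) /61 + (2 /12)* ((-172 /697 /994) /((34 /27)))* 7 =-656221227 /102636038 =-6.39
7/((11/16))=112/11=10.18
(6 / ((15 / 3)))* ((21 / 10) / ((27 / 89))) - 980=-72877 / 75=-971.69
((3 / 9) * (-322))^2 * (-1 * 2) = -23040.89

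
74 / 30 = 37 / 15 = 2.47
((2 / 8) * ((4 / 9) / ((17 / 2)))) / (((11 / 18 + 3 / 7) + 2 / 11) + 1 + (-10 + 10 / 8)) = -616 / 307649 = -0.00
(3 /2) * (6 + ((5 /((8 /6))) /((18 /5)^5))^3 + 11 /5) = 12.30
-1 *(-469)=469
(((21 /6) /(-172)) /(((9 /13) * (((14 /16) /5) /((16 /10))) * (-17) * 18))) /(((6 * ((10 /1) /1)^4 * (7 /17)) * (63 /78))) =169 /3840007500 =0.00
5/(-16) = -5/16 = -0.31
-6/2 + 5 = 2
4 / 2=2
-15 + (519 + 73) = 577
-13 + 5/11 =-138/11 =-12.55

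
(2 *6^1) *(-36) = -432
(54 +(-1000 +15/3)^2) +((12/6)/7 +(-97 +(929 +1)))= 6936386/7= 990912.29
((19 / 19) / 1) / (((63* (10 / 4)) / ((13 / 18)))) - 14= -39677 / 2835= -14.00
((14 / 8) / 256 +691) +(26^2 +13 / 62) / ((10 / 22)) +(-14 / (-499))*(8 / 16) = 34510883067 / 15840256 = 2178.68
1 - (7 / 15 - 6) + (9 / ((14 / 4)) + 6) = 1586 / 105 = 15.10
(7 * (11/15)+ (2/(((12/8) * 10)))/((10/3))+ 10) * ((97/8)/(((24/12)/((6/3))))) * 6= 55193/50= 1103.86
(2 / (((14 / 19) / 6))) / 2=57 / 7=8.14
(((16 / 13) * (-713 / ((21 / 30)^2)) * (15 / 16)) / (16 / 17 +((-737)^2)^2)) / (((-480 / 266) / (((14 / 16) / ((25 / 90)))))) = 3454485 / 347745047073008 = 0.00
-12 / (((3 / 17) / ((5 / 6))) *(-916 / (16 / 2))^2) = -680 / 157323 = -0.00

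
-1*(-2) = 2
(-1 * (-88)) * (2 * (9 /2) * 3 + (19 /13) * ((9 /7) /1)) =2541.36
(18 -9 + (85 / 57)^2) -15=-12269 / 3249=-3.78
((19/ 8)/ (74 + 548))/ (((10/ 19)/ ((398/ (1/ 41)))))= 2945399/ 24880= 118.38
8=8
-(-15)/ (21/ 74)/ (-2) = -185/ 7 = -26.43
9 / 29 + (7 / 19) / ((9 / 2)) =1945 / 4959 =0.39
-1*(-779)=779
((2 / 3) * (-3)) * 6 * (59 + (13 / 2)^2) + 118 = -1097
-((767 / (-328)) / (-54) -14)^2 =-194.79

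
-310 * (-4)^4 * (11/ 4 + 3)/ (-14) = 228160/ 7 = 32594.29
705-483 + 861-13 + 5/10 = 2141/2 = 1070.50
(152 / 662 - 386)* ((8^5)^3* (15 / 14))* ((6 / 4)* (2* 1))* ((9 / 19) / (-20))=45488511279232450560 / 44023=1033289673107976.52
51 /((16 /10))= 255 /8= 31.88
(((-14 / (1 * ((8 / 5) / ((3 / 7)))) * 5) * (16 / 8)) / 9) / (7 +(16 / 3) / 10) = -125 / 226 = -0.55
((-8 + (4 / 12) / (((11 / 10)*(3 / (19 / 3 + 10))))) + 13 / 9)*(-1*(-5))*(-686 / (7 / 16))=11422880 / 297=38460.88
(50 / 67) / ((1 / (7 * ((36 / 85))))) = 2520 / 1139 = 2.21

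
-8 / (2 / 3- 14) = 3 / 5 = 0.60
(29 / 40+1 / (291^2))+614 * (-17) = -35353555331 / 3387240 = -10437.27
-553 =-553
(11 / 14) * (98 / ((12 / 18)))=231 / 2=115.50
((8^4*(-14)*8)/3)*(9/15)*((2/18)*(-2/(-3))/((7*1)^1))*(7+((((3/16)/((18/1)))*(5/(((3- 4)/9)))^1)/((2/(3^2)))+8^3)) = -22583296/45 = -501851.02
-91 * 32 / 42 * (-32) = 6656 / 3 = 2218.67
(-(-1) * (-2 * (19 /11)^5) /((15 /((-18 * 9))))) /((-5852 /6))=-21112002 /62004635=-0.34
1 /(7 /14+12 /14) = 14 /19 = 0.74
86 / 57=1.51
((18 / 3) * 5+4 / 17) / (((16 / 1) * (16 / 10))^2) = 6425 / 139264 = 0.05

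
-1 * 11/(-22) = 1/2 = 0.50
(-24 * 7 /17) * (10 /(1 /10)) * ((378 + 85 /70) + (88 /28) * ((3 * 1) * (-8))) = -5103600 /17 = -300211.76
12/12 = 1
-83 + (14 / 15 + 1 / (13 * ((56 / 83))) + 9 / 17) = -15115411 / 185640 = -81.42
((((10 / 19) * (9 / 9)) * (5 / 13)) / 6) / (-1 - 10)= -25 / 8151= -0.00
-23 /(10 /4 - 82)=46 /159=0.29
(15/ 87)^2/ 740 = 5/ 124468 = 0.00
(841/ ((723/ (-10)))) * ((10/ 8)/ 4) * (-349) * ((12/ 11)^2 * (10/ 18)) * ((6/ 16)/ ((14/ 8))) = 36688625/ 204127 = 179.73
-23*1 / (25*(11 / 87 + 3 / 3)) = -0.82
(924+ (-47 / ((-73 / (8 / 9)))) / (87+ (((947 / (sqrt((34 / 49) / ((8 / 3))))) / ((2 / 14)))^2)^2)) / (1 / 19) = 95072004586827270608996020 / 5415356834519666815159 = 17556.00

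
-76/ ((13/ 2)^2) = -304/ 169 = -1.80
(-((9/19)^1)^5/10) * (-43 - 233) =8148762/12380495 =0.66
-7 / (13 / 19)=-133 / 13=-10.23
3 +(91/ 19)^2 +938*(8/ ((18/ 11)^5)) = 28373253431/ 42633378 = 665.52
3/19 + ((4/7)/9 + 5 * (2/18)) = 310/399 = 0.78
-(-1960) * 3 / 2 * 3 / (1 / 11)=97020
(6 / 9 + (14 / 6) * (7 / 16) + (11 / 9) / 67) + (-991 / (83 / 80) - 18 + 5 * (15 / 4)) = -762926921 / 800784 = -952.72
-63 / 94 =-0.67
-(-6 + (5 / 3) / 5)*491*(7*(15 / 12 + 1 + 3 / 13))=2512447 / 52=48316.29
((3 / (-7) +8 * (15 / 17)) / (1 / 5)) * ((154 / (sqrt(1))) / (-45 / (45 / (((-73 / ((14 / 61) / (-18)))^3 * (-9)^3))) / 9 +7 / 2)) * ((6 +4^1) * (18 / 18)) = 595379400 / 177275839073252699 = 0.00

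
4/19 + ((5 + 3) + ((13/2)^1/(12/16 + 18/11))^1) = 21814/1995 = 10.93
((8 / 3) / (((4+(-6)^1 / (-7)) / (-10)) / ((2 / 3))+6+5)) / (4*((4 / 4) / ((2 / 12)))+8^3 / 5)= 350 / 170403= 0.00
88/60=22/15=1.47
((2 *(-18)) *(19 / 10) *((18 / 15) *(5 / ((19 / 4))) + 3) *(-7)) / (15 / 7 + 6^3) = 23814 / 2545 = 9.36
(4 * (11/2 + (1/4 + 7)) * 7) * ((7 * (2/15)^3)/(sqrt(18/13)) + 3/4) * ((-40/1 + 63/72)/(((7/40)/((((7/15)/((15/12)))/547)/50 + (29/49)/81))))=-52852944937/120613500 - 211411779748 * sqrt(26)/130844109375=-446.44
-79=-79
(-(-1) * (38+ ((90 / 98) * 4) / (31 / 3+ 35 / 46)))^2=8268856815844 / 5627850361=1469.27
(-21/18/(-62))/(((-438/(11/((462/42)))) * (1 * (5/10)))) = -7/81468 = -0.00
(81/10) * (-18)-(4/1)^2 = -809/5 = -161.80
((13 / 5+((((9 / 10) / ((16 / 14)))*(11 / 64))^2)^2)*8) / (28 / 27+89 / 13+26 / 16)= 627214899017538351 / 286678329589760000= 2.19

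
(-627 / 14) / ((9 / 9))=-627 / 14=-44.79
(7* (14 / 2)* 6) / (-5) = -294 / 5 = -58.80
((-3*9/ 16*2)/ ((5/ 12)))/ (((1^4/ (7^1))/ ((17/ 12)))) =-3213/ 40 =-80.32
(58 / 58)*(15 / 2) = 15 / 2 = 7.50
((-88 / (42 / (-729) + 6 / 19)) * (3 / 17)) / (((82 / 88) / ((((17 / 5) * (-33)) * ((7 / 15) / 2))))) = 258099534 / 152725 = 1689.96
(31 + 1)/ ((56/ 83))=332/ 7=47.43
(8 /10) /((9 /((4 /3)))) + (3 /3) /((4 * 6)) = 173 /1080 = 0.16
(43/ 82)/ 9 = 0.06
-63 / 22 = -2.86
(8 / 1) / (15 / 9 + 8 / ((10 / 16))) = 120 / 217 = 0.55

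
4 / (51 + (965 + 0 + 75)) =0.00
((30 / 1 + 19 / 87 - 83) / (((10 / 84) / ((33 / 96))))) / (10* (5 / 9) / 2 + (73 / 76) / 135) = -45347148 / 828617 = -54.73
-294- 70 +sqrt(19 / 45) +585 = sqrt(95) / 15 +221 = 221.65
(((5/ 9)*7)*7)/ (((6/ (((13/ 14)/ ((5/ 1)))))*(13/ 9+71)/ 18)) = 273/ 1304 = 0.21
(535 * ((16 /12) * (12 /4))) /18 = 1070 /9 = 118.89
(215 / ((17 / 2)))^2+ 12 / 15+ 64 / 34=928376 / 1445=642.47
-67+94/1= 27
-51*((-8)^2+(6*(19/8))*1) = -15963/4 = -3990.75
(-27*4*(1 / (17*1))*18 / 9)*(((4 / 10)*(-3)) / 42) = 216 / 595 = 0.36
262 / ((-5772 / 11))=-1441 / 2886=-0.50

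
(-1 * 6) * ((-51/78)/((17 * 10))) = 3/130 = 0.02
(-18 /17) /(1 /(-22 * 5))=1980 /17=116.47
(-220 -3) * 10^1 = -2230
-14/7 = -2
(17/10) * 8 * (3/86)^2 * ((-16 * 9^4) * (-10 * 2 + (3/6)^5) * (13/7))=8338840731/129430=64427.42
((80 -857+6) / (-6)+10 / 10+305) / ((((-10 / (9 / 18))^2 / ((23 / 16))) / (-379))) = -591.80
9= 9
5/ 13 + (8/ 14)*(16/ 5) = 1007/ 455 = 2.21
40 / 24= 5 / 3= 1.67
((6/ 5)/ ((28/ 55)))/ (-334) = -33/ 4676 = -0.01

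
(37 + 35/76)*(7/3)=6643/76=87.41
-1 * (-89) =89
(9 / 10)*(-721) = -6489 / 10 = -648.90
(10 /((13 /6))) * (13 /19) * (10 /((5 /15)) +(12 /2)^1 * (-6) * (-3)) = 8280 /19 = 435.79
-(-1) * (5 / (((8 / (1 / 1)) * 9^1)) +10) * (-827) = -599575 / 72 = -8327.43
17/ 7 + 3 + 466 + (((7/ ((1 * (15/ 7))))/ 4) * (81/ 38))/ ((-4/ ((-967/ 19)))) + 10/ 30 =493.91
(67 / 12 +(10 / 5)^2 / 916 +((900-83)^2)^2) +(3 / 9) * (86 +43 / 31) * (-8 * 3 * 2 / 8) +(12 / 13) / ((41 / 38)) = 20229905647155188165 / 45405204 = 445541564952.67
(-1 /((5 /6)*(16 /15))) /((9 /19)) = -19 /8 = -2.38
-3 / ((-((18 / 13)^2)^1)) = 169 / 108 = 1.56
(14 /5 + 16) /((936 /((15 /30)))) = 47 /4680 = 0.01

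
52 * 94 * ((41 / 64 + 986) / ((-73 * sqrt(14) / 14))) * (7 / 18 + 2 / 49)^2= -75916423115 * sqrt(14) / 6223392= -45642.83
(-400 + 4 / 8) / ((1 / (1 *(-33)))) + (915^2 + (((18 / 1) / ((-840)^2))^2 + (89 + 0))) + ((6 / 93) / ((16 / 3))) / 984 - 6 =1661068957653771271 / 1953069440000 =850491.50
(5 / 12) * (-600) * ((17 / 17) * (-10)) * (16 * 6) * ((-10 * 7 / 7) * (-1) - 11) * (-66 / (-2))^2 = -261360000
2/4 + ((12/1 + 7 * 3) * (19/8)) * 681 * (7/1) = 2988913/8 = 373614.12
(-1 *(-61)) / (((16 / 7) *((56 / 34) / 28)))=7259 / 16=453.69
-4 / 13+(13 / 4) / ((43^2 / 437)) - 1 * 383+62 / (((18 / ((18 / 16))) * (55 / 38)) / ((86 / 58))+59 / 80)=-2994519347145 / 7906346188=-378.75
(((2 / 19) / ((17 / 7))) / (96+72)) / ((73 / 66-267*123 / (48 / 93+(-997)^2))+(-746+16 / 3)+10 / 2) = -17839855 / 50795150971754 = -0.00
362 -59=303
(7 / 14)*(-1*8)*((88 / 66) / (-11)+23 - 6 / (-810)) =-135944 / 1485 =-91.54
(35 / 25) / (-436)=-7 / 2180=-0.00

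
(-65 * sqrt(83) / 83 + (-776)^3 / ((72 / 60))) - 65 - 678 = -389407896.80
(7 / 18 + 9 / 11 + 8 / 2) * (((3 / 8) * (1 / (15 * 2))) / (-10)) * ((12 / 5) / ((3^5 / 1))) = -0.00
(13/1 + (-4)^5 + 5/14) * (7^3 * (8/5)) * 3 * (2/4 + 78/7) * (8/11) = -774912432/55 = -14089316.95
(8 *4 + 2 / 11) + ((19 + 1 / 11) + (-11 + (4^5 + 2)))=11729 / 11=1066.27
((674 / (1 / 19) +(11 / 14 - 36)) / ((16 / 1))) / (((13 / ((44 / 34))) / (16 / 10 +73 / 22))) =96725931 / 247520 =390.78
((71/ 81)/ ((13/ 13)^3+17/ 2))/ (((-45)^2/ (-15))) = -142/ 207765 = -0.00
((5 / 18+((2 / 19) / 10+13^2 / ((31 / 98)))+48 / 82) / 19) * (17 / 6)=19772031271 / 247768740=79.80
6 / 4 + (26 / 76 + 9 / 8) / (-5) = 917 / 760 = 1.21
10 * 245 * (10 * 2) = 49000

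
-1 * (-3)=3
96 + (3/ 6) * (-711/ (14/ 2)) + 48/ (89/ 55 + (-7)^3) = 1481031/ 32858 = 45.07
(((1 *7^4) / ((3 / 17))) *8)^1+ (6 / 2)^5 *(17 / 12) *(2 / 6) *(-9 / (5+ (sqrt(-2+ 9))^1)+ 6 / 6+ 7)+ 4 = 459 *sqrt(7) / 8+ 2627531 / 24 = 109632.26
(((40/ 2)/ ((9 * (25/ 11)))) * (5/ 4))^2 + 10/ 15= 175/ 81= 2.16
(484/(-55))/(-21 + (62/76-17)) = 1672/7065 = 0.24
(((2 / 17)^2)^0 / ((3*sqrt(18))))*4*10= 20*sqrt(2) / 9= 3.14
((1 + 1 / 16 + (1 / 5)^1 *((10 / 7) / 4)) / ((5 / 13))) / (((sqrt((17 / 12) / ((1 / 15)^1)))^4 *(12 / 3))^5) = 105664 / 689060415192529296875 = 0.00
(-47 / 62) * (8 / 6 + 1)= -329 / 186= -1.77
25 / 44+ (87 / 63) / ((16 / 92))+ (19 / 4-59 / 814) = 450809 / 34188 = 13.19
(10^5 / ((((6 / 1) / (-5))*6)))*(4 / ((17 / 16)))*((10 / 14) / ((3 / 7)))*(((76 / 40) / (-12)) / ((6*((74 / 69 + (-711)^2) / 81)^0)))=9500000 / 4131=2299.69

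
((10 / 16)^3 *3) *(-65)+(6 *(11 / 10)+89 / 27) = -37.71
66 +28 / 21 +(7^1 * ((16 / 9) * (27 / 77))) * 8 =3374 / 33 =102.24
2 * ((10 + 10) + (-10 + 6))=32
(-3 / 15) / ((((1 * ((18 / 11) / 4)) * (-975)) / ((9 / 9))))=0.00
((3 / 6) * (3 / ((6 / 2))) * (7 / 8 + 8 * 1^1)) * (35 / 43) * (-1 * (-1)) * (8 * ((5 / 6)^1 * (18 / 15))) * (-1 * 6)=-7455 / 43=-173.37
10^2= 100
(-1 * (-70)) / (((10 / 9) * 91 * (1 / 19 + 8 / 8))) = 171 / 260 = 0.66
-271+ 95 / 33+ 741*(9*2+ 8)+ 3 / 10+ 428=6410639 / 330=19426.18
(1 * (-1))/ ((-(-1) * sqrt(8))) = -0.35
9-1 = 8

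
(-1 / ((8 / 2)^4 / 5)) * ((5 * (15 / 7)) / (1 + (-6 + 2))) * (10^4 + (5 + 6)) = 1251375 / 1792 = 698.31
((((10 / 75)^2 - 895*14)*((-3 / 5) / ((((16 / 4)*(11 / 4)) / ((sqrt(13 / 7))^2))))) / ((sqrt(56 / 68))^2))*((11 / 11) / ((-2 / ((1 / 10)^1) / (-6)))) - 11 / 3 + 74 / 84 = 154824904 / 336875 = 459.59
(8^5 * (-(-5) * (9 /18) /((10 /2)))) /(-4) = -4096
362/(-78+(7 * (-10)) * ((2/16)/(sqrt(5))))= -451776/97099+10136 * sqrt(5)/97099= -4.42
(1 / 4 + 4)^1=17 / 4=4.25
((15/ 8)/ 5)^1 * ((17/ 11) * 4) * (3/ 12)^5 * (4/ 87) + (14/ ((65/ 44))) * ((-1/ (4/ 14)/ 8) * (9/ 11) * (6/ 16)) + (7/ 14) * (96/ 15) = 4093629/ 2123264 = 1.93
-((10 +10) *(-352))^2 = -49561600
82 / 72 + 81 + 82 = 5909 / 36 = 164.14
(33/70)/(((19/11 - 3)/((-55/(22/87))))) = 31581/392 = 80.56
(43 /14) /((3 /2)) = 43 /21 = 2.05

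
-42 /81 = -14 /27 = -0.52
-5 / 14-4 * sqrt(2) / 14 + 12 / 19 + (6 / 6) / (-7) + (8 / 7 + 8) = 2467 / 266-2 * sqrt(2) / 7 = 8.87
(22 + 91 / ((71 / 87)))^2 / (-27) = -89851441 / 136107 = -660.15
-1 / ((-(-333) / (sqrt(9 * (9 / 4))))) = -1 / 74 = -0.01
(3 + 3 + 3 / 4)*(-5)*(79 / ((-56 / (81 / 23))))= 863865 / 5152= 167.68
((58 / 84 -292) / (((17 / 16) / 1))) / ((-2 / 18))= 293640 / 119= 2467.56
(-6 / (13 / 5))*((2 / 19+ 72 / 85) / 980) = -2307 / 1028755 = -0.00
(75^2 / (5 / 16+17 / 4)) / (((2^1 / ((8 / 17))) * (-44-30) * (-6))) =30000 / 45917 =0.65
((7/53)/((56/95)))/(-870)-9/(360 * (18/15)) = -389/18444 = -0.02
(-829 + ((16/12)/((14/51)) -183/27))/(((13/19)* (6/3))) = -497306/819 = -607.21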